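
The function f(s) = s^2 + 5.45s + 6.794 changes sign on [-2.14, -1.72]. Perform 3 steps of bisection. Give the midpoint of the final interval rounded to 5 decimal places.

-1.95625

f(-2.140000) = -0.289400, f(-1.720000) = 0.378400 (opposite signs)
step 1: m = -1.930000, f(m) = 0.000400 > 0 → root in [-2.140000, -1.930000]
step 2: m = -2.035000, f(m) = -0.155525 < 0 → root in [-2.035000, -1.930000]
step 3: m = -1.982500, f(m) = -0.080319 < 0 → root in [-1.982500, -1.930000]
Midpoint of [-1.982500, -1.930000] = -1.956250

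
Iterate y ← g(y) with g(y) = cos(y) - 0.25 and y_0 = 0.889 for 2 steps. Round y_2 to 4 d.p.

y_1 = g(0.889000) = 0.380189
y_2 = g(0.380189) = 0.678595

0.6786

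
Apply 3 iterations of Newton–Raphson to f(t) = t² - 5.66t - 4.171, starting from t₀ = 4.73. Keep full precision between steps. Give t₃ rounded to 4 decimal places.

6.3204

f'(t) = 2t - 5.66
t_0 = 4.730000: f = -8.569900, f' = 3.800000 → t_1 = 4.730000 - (-8.569900)/(3.800000) = 6.985237
t_1 = 6.985237: f = 5.086093, f' = 8.310474 → t_2 = 6.985237 - (5.086093)/(8.310474) = 6.373227
t_2 = 6.373227: f = 0.374556, f' = 7.086454 → t_3 = 6.373227 - (0.374556)/(7.086454) = 6.320372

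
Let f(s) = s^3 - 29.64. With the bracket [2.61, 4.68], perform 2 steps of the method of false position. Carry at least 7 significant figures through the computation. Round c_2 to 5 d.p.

3.01957

False-position update: c = (a·f(b) − b·f(a))/(f(b) − f(a)); replace the endpoint whose sign matches f(c).
f(2.610000) = -11.860419, f(4.680000) = 72.863232
step 1: c = 2.899778, f(c) = -5.256596 < 0 → new bracket [2.899778, 4.680000]
step 2: c = 3.019567, f(c) = -2.108229 < 0 → new bracket [3.019567, 4.680000]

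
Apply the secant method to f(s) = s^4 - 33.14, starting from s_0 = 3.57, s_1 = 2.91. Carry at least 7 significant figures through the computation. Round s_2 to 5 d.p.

f(s_0) = 129.292476, f(s_1) = 38.568718
s_2 = 2.910000 - (38.568718)·(2.910000 - 3.570000)/(38.568718 - (129.292476)) = 2.629419; f(s_2) = 14.661250

2.62942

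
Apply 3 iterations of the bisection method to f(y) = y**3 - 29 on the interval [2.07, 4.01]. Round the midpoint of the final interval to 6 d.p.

f(2.070000) = -20.130257, f(4.010000) = 35.481201 (opposite signs)
step 1: m = 3.040000, f(m) = -0.905536 < 0 → root in [3.040000, 4.010000]
step 2: m = 3.525000, f(m) = 14.800328 > 0 → root in [3.040000, 3.525000]
step 3: m = 3.282500, f(m) = 6.368302 > 0 → root in [3.040000, 3.282500]
Midpoint of [3.040000, 3.282500] = 3.161250

3.161250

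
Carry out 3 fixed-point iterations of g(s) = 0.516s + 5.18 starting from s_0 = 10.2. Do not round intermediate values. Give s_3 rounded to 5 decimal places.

10.63344

s_1 = g(10.200000) = 10.443200
s_2 = g(10.443200) = 10.568691
s_3 = g(10.568691) = 10.633445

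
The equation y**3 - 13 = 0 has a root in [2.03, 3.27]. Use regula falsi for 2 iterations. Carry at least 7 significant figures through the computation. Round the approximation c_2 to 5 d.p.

2.31837

f(2.030000) = -4.634573, f(3.270000) = 21.965783
step 1: c = 2.246045, f(c) = -1.669338 < 0 → new bracket [2.246045, 3.270000]
step 2: c = 2.318366, f(c) = -0.539192 < 0 → new bracket [2.318366, 3.270000]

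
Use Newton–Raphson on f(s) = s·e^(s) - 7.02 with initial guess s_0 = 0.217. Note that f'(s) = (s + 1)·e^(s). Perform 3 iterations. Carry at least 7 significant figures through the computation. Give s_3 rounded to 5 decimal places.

3.10467

Newton update: s ← s − f(s)/f'(s).
s_0 = 0.217000: f = -6.750411, f' = 1.511933 → s_1 = 0.217000 - (-6.750411)/(1.511933) = 4.681756
s_1 = 4.681756: f = 498.420125, f' = 613.399638 → s_2 = 4.681756 - (498.420125)/(613.399638) = 3.869203
s_2 = 3.869203: f = 178.330948, f' = 233.255121 → s_3 = 3.869203 - (178.330948)/(233.255121) = 3.104671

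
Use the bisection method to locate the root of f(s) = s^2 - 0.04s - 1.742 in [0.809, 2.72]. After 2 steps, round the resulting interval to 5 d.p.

f(0.809000) = -1.119879, f(2.720000) = 5.547600 (opposite signs)
step 1: m = 1.764500, f(m) = 1.300880 > 0 → root in [0.809000, 1.764500]
step 2: m = 1.286750, f(m) = -0.137744 < 0 → root in [1.286750, 1.764500]

[1.28675, 1.76450]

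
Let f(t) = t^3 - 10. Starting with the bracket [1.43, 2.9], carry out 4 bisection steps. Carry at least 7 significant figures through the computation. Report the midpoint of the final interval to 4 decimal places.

2.1191

f(1.430000) = -7.075793, f(2.900000) = 14.389000 (opposite signs)
step 1: m = 2.165000, f(m) = 0.147842 > 0 → root in [1.430000, 2.165000]
step 2: m = 1.797500, f(m) = -4.192266 < 0 → root in [1.797500, 2.165000]
step 3: m = 1.981250, f(m) = -2.222897 < 0 → root in [1.981250, 2.165000]
step 4: m = 2.073125, f(m) = -1.090025 < 0 → root in [2.073125, 2.165000]
Midpoint of [2.073125, 2.165000] = 2.119063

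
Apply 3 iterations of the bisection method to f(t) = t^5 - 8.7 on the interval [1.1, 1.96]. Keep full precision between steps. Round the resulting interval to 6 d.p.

f(1.100000) = -7.089490, f(1.960000) = 20.225465 (opposite signs)
step 1: m = 1.530000, f(m) = -0.315886 < 0 → root in [1.530000, 1.960000]
step 2: m = 1.745000, f(m) = 7.479949 > 0 → root in [1.530000, 1.745000]
step 3: m = 1.637500, f(m) = 3.073526 > 0 → root in [1.530000, 1.637500]

[1.530000, 1.637500]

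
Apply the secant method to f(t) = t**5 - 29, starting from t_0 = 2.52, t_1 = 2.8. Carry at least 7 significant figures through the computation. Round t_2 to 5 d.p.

2.23147

f(t_0) = 72.625502, f(t_1) = 143.103680
t_2 = 2.800000 - (143.103680)·(2.800000 - 2.520000)/(143.103680 - (72.625502)) = 2.231469; f(t_2) = 26.329185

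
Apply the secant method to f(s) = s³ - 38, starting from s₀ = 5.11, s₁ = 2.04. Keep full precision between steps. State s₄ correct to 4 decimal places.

f(s_0) = 95.432831, f(s_1) = -29.510336
s_2 = 2.040000 - (-29.510336)·(2.040000 - 5.110000)/(-29.510336 - (95.432831)) = 2.765104; f(s_2) = -16.858578
s_3 = 2.765104 - (-16.858578)·(2.765104 - 2.040000)/(-16.858578 - (-29.510336)) = 3.731310; f(s_3) = 13.949828
s_4 = 3.731310 - (13.949828)·(3.731310 - 2.765104)/(13.949828 - (-16.858578)) = 3.293819; f(s_4) = -2.264564

3.2938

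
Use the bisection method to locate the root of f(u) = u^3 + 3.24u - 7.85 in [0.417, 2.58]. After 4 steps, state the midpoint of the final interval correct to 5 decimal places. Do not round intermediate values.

1.43091

f(0.417000) = -6.426408, f(2.580000) = 17.682712 (opposite signs)
step 1: m = 1.498500, f(m) = 0.370025 > 0 → root in [0.417000, 1.498500]
step 2: m = 0.957750, f(m) = -3.868360 < 0 → root in [0.957750, 1.498500]
step 3: m = 1.228125, f(m) = -2.018505 < 0 → root in [1.228125, 1.498500]
step 4: m = 1.363312, f(m) = -0.898986 < 0 → root in [1.363312, 1.498500]
Midpoint of [1.363312, 1.498500] = 1.430906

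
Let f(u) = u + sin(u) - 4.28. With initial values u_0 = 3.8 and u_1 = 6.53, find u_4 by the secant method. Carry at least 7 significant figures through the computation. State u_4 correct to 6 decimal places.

f(u_0) = -1.091858, f(u_1) = 2.494316
u_2 = 6.530000 - (2.494316)·(6.530000 - 3.800000)/(2.494316 - (-1.091858)) = 4.631184; f(u_2) = -0.645520
u_3 = 4.631184 - (-0.645520)·(4.631184 - 6.530000)/(-0.645520 - (2.494316)) = 5.021563; f(u_3) = -0.211023
u_4 = 5.021563 - (-0.211023)·(5.021563 - 4.631184)/(-0.211023 - (-0.645520)) = 5.211158; f(u_4) = 0.052986

5.211158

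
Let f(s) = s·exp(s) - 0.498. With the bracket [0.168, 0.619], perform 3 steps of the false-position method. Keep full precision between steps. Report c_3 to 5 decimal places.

0.34886

False-position update: c = (a·f(b) − b·f(a))/(f(b) − f(a)); replace the endpoint whose sign matches f(c).
f(0.168000) = -0.299267, f(0.619000) = 0.651526
step 1: c = 0.309954, f(c) = -0.075420 < 0 → new bracket [0.309954, 0.619000]
step 2: c = 0.342017, f(c) = -0.016513 < 0 → new bracket [0.342017, 0.619000]
step 3: c = 0.348864, f(c) = -0.003500 < 0 → new bracket [0.348864, 0.619000]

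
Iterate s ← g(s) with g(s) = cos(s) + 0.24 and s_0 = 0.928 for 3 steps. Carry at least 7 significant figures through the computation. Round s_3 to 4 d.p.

0.8554

s_1 = g(0.928000) = 0.839436
s_2 = g(0.839436) = 0.907883
s_3 = g(0.907883) = 0.855416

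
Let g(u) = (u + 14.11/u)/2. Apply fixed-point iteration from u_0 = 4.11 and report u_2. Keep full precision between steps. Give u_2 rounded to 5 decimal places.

3.75636

u_1 = g(4.110000) = 3.771545
u_2 = g(3.771545) = 3.756359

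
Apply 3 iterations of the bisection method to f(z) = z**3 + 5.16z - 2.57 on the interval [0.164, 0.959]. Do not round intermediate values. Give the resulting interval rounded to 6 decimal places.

f(0.164000) = -1.719349, f(0.959000) = 3.260414 (opposite signs)
step 1: m = 0.561500, f(m) = 0.504371 > 0 → root in [0.164000, 0.561500]
step 2: m = 0.362750, f(m) = -0.650477 < 0 → root in [0.362750, 0.561500]
step 3: m = 0.462125, f(m) = -0.086744 < 0 → root in [0.462125, 0.561500]

[0.462125, 0.561500]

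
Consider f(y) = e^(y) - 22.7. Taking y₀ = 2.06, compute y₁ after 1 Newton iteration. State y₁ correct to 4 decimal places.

3.9532

f'(y) = e^(y)
y_0 = 2.060000: f = -14.854030, f' = 7.845970 → y_1 = 2.060000 - (-14.854030)/(7.845970) = 3.953205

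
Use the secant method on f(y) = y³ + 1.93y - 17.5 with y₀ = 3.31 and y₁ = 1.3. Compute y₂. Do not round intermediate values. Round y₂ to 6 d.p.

f(y_0) = 25.152991, f(y_1) = -12.794000
y_2 = 1.300000 - (-12.794000)·(1.300000 - 3.310000)/(-12.794000 - (25.152991)) = 1.977681; f(y_2) = -5.947931

1.977681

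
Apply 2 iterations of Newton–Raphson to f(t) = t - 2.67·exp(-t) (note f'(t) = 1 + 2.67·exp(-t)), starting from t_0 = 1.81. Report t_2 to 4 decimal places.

0.9863

Newton update: t ← t − f(t)/f'(t).
t_0 = 1.810000: f = 1.373043, f' = 1.436957 → t_1 = 1.810000 - (1.373043)/(1.436957) = 0.854478
t_1 = 0.854478: f = -0.281621, f' = 2.136099 → t_2 = 0.854478 - (-0.281621)/(2.136099) = 0.986317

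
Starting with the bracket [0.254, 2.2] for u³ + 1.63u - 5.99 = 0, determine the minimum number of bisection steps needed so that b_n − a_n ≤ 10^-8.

28

Initial width b − a = 2.2 − 0.254 = 1.946000.
After n steps the width is (b−a)/2^n; need (b−a)/2^n ≤ 10^-8.
So n ≥ log₂(1.946000/10^-8) = log₂(194600000.0000) ≈ 27.5359.
Hence n = 28.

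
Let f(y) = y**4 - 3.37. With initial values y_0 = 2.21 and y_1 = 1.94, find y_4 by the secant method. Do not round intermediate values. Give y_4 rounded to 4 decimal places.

1.3844

f(y_0) = 20.484433, f(y_1) = 10.794685
y_2 = 1.940000 - (10.794685)·(1.940000 - 2.210000)/(10.794685 - (20.484433)) = 1.639211; f(y_2) = 3.850046
y_3 = 1.639211 - (3.850046)·(1.639211 - 1.940000)/(3.850046 - (10.794685)) = 1.472457; f(y_3) = 1.330786
y_4 = 1.472457 - (1.330786)·(1.472457 - 1.639211)/(1.330786 - (3.850046)) = 1.384370; f(y_4) = 0.302895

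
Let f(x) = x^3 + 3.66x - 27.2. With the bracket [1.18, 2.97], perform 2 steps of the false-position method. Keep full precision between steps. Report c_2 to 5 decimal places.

2.58126

False-position update: c = (a·f(b) − b·f(a))/(f(b) − f(a)); replace the endpoint whose sign matches f(c).
f(1.180000) = -21.238168, f(2.970000) = 9.868273
step 1: c = 2.402137, f(c) = -4.547226 < 0 → new bracket [2.402137, 2.970000]
step 2: c = 2.581263, f(c) = -0.553820 < 0 → new bracket [2.581263, 2.970000]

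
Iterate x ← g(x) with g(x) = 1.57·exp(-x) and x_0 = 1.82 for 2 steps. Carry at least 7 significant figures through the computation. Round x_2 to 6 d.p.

x_1 = g(1.820000) = 0.254380
x_2 = g(0.254380) = 1.217373

1.217373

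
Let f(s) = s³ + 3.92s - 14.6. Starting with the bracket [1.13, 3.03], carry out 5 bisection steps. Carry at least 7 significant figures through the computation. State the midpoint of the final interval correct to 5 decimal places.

1.93156

f(1.130000) = -8.727503, f(3.030000) = 25.095727 (opposite signs)
step 1: m = 2.080000, f(m) = 2.552512 > 0 → root in [1.130000, 2.080000]
step 2: m = 1.605000, f(m) = -4.173880 < 0 → root in [1.605000, 2.080000]
step 3: m = 1.842500, f(m) = -1.122469 < 0 → root in [1.842500, 2.080000]
step 4: m = 1.961250, f(m) = 0.632051 > 0 → root in [1.842500, 1.961250]
step 5: m = 1.901875, f(m) = -0.265324 < 0 → root in [1.901875, 1.961250]
Midpoint of [1.901875, 1.961250] = 1.931563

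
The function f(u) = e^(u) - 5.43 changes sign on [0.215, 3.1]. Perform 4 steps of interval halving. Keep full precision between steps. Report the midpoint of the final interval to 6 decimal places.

f(0.215000) = -4.190138, f(3.100000) = 16.767951 (opposite signs)
step 1: m = 1.657500, f(m) = -0.183821 < 0 → root in [1.657500, 3.100000]
step 2: m = 2.378750, f(m) = 5.361405 > 0 → root in [1.657500, 2.378750]
step 3: m = 2.018125, f(m) = 2.094204 > 0 → root in [1.657500, 2.018125]
step 4: m = 1.837813, f(m) = 0.852780 > 0 → root in [1.657500, 1.837813]
Midpoint of [1.657500, 1.837813] = 1.747656

1.747656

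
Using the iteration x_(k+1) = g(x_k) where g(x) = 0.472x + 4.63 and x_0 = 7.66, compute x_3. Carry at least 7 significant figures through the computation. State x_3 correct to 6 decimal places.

x_1 = g(7.660000) = 8.245520
x_2 = g(8.245520) = 8.521885
x_3 = g(8.521885) = 8.652330

8.652330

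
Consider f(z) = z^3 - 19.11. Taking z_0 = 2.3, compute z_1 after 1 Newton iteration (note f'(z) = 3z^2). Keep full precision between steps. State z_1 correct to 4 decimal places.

2.7375

Newton update: z ← z − f(z)/f'(z).
z_0 = 2.300000: f = -6.943000, f' = 15.870000 → z_1 = 2.300000 - (-6.943000)/(15.870000) = 2.737492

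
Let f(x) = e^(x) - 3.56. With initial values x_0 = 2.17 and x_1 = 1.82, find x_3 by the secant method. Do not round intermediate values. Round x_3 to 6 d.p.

1.317629

f(x_0) = 5.198284, f(x_1) = 2.611858
x_2 = 1.820000 - (2.611858)·(1.820000 - 2.170000)/(2.611858 - (5.198284)) = 1.466558; f(x_2) = 0.774292
x_3 = 1.466558 - (0.774292)·(1.466558 - 1.820000)/(0.774292 - (2.611858)) = 1.317629; f(x_3) = 0.174557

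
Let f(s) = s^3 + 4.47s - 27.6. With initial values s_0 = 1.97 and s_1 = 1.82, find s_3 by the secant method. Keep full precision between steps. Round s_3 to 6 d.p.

2.491985

f(s_0) = -11.148727, f(s_1) = -13.436032
s_2 = 1.820000 - (-13.436032)·(1.820000 - 1.970000)/(-13.436032 - (-11.148727)) = 2.701126; f(s_2) = 4.181679
s_3 = 2.701126 - (4.181679)·(2.701126 - 1.820000)/(4.181679 - (-13.436032)) = 2.491985; f(s_3) = -0.985621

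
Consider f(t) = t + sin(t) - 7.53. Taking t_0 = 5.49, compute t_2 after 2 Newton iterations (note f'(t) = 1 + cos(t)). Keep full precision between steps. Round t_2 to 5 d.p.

6.92192

Newton update: t ← t − f(t)/f'(t).
t_0 = 5.490000: f = -2.752592, f' = 1.701579 → t_1 = 5.490000 - (-2.752592)/(1.701579) = 7.107669
t_1 = 7.107669: f = 0.311866, f' = 1.678936 → t_2 = 7.107669 - (0.311866)/(1.678936) = 6.921917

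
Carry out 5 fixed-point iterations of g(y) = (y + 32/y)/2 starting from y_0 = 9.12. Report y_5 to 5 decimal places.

y_1 = g(9.120000) = 6.314386
y_2 = g(6.314386) = 5.691089
y_3 = g(5.691089) = 5.656957
y_4 = g(5.656957) = 5.656854
y_5 = g(5.656854) = 5.656854

5.65685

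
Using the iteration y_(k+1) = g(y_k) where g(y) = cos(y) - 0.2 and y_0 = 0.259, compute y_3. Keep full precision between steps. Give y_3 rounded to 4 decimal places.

y_1 = g(0.259000) = 0.766647
y_2 = g(0.766647) = 0.520241
y_3 = g(0.520241) = 0.667699

0.6677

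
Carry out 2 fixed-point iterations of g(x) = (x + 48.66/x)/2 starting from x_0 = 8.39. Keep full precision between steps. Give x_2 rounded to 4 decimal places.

x_1 = g(8.390000) = 7.094881
x_2 = g(7.094881) = 6.976673

6.9767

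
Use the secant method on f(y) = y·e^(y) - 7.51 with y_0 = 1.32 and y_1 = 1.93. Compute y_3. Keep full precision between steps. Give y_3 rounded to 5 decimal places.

1.55327

f(y_0) = -2.568684, f(y_1) = 5.786755
y_2 = 1.930000 - (5.786755)·(1.930000 - 1.320000)/(5.786755 - (-2.568684)) = 1.507530; f(y_2) = -0.702650
y_3 = 1.507530 - (-0.702650)·(1.507530 - 1.930000)/(-0.702650 - (5.786755)) = 1.553274; f(y_3) = -0.167800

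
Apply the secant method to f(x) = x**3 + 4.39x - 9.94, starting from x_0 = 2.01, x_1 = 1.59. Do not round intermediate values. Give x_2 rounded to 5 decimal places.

f(x_0) = 7.004501, f(x_1) = 1.059779
x_2 = 1.590000 - (1.059779)·(1.590000 - 2.010000)/(1.059779 - (7.004501)) = 1.515126; f(x_2) = 0.189533

1.51513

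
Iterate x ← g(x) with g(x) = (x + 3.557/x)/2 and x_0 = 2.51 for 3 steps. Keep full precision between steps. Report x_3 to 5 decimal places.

x_1 = g(2.510000) = 1.963566
x_2 = g(1.963566) = 1.887533
x_3 = g(1.887533) = 1.886002

1.88600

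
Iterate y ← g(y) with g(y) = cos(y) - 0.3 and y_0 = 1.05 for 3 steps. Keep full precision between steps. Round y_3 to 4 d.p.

y_1 = g(1.050000) = 0.197571
y_2 = g(0.197571) = 0.680546
y_3 = g(0.680546) = 0.477229

0.4772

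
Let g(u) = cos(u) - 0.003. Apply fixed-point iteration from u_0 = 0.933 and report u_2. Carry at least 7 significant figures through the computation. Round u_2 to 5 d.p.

0.82659

u_1 = g(0.933000) = 0.592426
u_2 = g(0.592426) = 0.826588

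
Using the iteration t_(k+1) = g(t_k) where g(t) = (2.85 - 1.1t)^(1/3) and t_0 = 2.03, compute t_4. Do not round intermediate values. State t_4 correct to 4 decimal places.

1.1684

t_1 = g(2.030000) = 0.851324
t_2 = g(0.851324) = 1.241498
t_3 = g(1.241498) = 1.140720
t_4 = g(1.140720) = 1.168438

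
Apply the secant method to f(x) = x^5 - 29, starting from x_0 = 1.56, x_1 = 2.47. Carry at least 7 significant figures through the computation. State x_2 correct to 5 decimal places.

1.77745

Secant update: x_(k+1) = x_k − f(x_k)·(x_k − x_(k-1))/(f(x_k) − f(x_(k-1))).
f(x_0) = -19.761042, f(x_1) = 62.935823
x_2 = 2.470000 - (62.935823)·(2.470000 - 1.560000)/(62.935823 - (-19.761042)) = 1.777451; f(x_2) = -11.258568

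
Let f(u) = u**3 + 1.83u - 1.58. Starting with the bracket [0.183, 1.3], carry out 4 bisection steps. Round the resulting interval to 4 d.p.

[0.6717, 0.7415]

f(0.183000) = -1.238982, f(1.300000) = 2.996000 (opposite signs)
step 1: m = 0.741500, f(m) = 0.184638 > 0 → root in [0.183000, 0.741500]
step 2: m = 0.462250, f(m) = -0.635311 < 0 → root in [0.462250, 0.741500]
step 3: m = 0.601875, f(m) = -0.260537 < 0 → root in [0.601875, 0.741500]
step 4: m = 0.671687, f(m) = -0.047771 < 0 → root in [0.671687, 0.741500]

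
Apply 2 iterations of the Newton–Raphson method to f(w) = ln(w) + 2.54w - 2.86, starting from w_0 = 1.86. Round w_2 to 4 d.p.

Newton update: w ← w − f(w)/f'(w).
f'(w) = 1/w + 2.54
w_0 = 1.860000: f = 2.484976, f' = 3.077634 → w_1 = 1.860000 - (2.484976)/(3.077634) = 1.052569
w_1 = 1.052569: f = -0.135240, f' = 3.490056 → w_2 = 1.052569 - (-0.135240)/(3.490056) = 1.091319

1.0913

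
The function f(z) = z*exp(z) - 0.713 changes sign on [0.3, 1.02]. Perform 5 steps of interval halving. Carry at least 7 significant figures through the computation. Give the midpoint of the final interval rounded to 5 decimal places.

f(0.300000) = -0.308042, f(1.020000) = 2.115659 (opposite signs)
step 1: m = 0.660000, f(m) = 0.563963 > 0 → root in [0.300000, 0.660000]
step 2: m = 0.480000, f(m) = 0.062716 > 0 → root in [0.300000, 0.480000]
step 3: m = 0.390000, f(m) = -0.136977 < 0 → root in [0.390000, 0.480000]
step 4: m = 0.435000, f(m) = -0.040941 < 0 → root in [0.435000, 0.480000]
step 5: m = 0.457500, f(m) = 0.009904 > 0 → root in [0.435000, 0.457500]
Midpoint of [0.435000, 0.457500] = 0.446250

0.44625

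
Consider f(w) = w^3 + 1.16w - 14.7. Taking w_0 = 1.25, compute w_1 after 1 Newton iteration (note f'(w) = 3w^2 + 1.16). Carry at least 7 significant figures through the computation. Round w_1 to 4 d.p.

3.1819

w_0 = 1.250000: f = -11.296875, f' = 5.847500 → w_1 = 1.250000 - (-11.296875)/(5.847500) = 3.181915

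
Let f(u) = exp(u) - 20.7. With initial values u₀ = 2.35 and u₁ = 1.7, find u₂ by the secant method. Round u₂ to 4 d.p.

3.6748

f(u_0) = -10.214430, f(u_1) = -15.226053
u_2 = 1.700000 - (-15.226053)·(1.700000 - 2.350000)/(-15.226053 - (-10.214430)) = 3.674796; f(u_2) = 18.740630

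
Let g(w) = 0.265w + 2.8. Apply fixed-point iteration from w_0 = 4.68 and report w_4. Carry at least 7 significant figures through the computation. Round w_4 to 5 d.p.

w_1 = g(4.680000) = 4.040200
w_2 = g(4.040200) = 3.870653
w_3 = g(3.870653) = 3.825723
w_4 = g(3.825723) = 3.813817

3.81382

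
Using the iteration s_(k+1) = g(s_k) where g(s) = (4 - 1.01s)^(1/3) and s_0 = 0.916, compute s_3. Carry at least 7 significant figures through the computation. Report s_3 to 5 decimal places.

s_1 = g(0.916000) = 1.454144
s_2 = g(1.454144) = 1.362852
s_3 = g(1.362852) = 1.379203

1.37920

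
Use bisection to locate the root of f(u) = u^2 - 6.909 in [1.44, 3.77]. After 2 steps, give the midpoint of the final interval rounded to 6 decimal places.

f(1.440000) = -4.835400, f(3.770000) = 7.303900 (opposite signs)
step 1: m = 2.605000, f(m) = -0.122975 < 0 → root in [2.605000, 3.770000]
step 2: m = 3.187500, f(m) = 3.251156 > 0 → root in [2.605000, 3.187500]
Midpoint of [2.605000, 3.187500] = 2.896250

2.896250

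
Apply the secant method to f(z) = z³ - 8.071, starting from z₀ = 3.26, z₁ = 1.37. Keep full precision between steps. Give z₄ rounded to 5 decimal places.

1.98258

f(z_0) = 26.574976, f(z_1) = -5.499647
z_2 = 1.370000 - (-5.499647)·(1.370000 - 3.260000)/(-5.499647 - (26.574976)) = 1.694067; f(z_2) = -3.209258
z_3 = 1.694067 - (-3.209258)·(1.694067 - 1.370000)/(-3.209258 - (-5.499647)) = 2.148145; f(z_3) = 1.841676
z_4 = 2.148145 - (1.841676)·(2.148145 - 1.694067)/(1.841676 - (-3.209258)) = 1.982579; f(z_4) = -0.278238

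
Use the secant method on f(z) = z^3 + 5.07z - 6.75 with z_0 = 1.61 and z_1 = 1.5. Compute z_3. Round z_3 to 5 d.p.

1.09302

f(z_0) = 5.585981, f(z_1) = 4.230000
z_2 = 1.500000 - (4.230000)·(1.500000 - 1.610000)/(4.230000 - (5.585981)) = 1.156854; f(z_2) = 0.663477
z_3 = 1.156854 - (0.663477)·(1.156854 - 1.500000)/(0.663477 - (4.230000)) = 1.093018; f(z_3) = 0.097421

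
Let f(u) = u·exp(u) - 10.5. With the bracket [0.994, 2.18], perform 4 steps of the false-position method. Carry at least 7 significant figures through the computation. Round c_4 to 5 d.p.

1.77307

False-position update: c = (a·f(b) − b·f(a))/(f(b) − f(a)); replace the endpoint whose sign matches f(c).
f(0.994000) = -7.814191, f(2.180000) = 8.784948
step 1: c = 1.552320, f(c) = -3.169303 < 0 → new bracket [1.552320, 2.180000]
step 2: c = 1.718730, f(c) = -0.913884 < 0 → new bracket [1.718730, 2.180000]
step 3: c = 1.762194, f(c) = -0.234864 < 0 → new bracket [1.762194, 2.180000]
step 4: c = 1.773073, f(c) = -0.058512 < 0 → new bracket [1.773073, 2.180000]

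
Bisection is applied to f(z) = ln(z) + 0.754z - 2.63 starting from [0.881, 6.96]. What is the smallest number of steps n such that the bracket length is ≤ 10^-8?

Initial width b − a = 6.96 − 0.881 = 6.079000.
After n steps the width is (b−a)/2^n; need (b−a)/2^n ≤ 10^-8.
So n ≥ log₂(6.079000/10^-8) = log₂(607900000.0000) ≈ 29.1793.
Hence n = 30.

30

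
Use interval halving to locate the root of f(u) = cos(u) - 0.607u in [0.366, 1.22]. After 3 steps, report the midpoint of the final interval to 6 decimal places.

f(0.366000) = 0.711604, f(1.220000) = -0.396894 (opposite signs)
step 1: m = 0.793000, f(m) = 0.220360 > 0 → root in [0.793000, 1.220000]
step 2: m = 1.006500, f(m) = -0.076124 < 0 → root in [0.793000, 1.006500]
step 3: m = 0.899750, f(m) = 0.075658 > 0 → root in [0.899750, 1.006500]
Midpoint of [0.899750, 1.006500] = 0.953125

0.953125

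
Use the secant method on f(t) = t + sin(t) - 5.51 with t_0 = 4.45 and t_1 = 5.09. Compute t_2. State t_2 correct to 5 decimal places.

6.36725

f(t_0) = -2.025773, f(t_1) = -1.349548
t_2 = 5.090000 - (-1.349548)·(5.090000 - 4.450000)/(-1.349548 - (-2.025773)) = 6.367254; f(t_2) = 0.941223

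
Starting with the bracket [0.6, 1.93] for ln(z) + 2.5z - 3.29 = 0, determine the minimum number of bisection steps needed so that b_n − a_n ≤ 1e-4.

Initial width b − a = 1.93 − 0.6 = 1.330000.
After n steps the width is (b−a)/2^n; need (b−a)/2^n ≤ 1e-4.
So n ≥ log₂(1.330000/1e-4) = log₂(13300.0000) ≈ 13.6991.
Hence n = 14.

14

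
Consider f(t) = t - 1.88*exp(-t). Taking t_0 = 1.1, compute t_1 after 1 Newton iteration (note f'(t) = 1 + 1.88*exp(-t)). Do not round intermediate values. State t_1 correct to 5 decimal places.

t_0 = 1.100000: f = 0.474202, f' = 1.625798 → t_1 = 1.100000 - (0.474202)/(1.625798) = 0.808326

0.80833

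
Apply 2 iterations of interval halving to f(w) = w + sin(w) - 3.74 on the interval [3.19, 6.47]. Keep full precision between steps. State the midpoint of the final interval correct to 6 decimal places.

4.420000

f(3.190000) = -0.598388, f(6.470000) = 2.915730 (opposite signs)
step 1: m = 4.830000, f(m) = 0.096908 > 0 → root in [3.190000, 4.830000]
step 2: m = 4.010000, f(m) = -0.493301 < 0 → root in [4.010000, 4.830000]
Midpoint of [4.010000, 4.830000] = 4.420000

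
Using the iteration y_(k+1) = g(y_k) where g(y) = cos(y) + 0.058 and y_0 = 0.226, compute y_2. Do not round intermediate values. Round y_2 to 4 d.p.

0.5706

y_1 = g(0.226000) = 1.032571
y_2 = g(1.032571) = 0.570613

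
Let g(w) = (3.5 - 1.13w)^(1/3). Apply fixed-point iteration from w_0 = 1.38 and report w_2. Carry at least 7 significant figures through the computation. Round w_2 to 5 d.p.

1.27865

w_1 = g(1.380000) = 1.247322
w_2 = g(1.247322) = 1.278650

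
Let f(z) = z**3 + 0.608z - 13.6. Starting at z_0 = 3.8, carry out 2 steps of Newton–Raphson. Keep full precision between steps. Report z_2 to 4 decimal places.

2.3856

f'(z) = 3z**2 + 0.608
z_0 = 3.800000: f = 43.582400, f' = 43.928000 → z_1 = 3.800000 - (43.582400)/(43.928000) = 2.807867
z_1 = 2.807867: f = 10.244746, f' = 24.260358 → z_2 = 2.807867 - (10.244746)/(24.260358) = 2.385584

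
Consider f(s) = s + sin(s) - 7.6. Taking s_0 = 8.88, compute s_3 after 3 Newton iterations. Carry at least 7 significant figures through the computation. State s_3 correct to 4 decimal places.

69.0117

f'(s) = 1 + cos(s)
s_0 = 8.880000: f = 1.798228, f' = 0.144758 → s_1 = 8.880000 - (1.798228)/(0.144758) = -3.542339
s_1 = -3.542339: f = -10.752233, f' = 0.079230 → s_2 = -3.542339 - (-10.752233)/(0.079230) = 132.167113
s_2 = 132.167113: f = 124.785559, f' = 1.975849 → s_3 = 132.167113 - (124.785559)/(1.975849) = 69.011702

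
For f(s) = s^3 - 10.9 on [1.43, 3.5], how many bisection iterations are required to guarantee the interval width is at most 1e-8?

28

Initial width b − a = 3.5 − 1.43 = 2.070000.
After n steps the width is (b−a)/2^n; need (b−a)/2^n ≤ 1e-8.
So n ≥ log₂(2.070000/1e-8) = log₂(207000000.0000) ≈ 27.6251.
Hence n = 28.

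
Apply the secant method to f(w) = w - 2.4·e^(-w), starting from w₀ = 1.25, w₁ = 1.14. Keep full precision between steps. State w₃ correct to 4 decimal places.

f(w_0) = 0.562388, f(w_1) = 0.372434
w_2 = 1.140000 - (0.372434)·(1.140000 - 1.250000)/(0.372434 - (0.562388)) = 0.924328; f(w_2) = -0.027987
w_3 = 0.924328 - (-0.027987)·(0.924328 - 1.140000)/(-0.027987 - (0.372434)) = 0.939402; f(w_3) = 0.001335

0.9394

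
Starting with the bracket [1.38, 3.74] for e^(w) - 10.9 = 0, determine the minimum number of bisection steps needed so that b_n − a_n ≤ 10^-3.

Initial width b − a = 3.74 − 1.38 = 2.360000.
After n steps the width is (b−a)/2^n; need (b−a)/2^n ≤ 10^-3.
So n ≥ log₂(2.360000/10^-3) = log₂(2360.0000) ≈ 11.2046.
Hence n = 12.

12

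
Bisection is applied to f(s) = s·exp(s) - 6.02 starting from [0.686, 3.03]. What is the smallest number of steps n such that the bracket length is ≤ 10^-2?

Initial width b − a = 3.03 − 0.686 = 2.344000.
After n steps the width is (b−a)/2^n; need (b−a)/2^n ≤ 10^-2.
So n ≥ log₂(2.344000/10^-2) = log₂(234.4000) ≈ 7.8728.
Hence n = 8.

8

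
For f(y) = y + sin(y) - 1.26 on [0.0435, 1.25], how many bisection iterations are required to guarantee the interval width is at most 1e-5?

17

Initial width b − a = 1.25 − 0.0435 = 1.206500.
After n steps the width is (b−a)/2^n; need (b−a)/2^n ≤ 1e-5.
So n ≥ log₂(1.206500/1e-5) = log₂(120650.0000) ≈ 16.8805.
Hence n = 17.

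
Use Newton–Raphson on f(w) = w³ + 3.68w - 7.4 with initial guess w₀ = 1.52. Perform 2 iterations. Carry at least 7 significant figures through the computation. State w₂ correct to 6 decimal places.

f'(w) = 3w² + 3.68
w_0 = 1.520000: f = 1.705408, f' = 10.611200 → w_1 = 1.520000 - (1.705408)/(10.611200) = 1.359282
w_1 = 1.359282: f = 0.113634, f' = 9.222945 → w_2 = 1.359282 - (0.113634)/(9.222945) = 1.346961

1.346961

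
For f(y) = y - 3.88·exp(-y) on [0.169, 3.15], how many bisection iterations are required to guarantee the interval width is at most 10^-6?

22

Initial width b − a = 3.15 − 0.169 = 2.981000.
After n steps the width is (b−a)/2^n; need (b−a)/2^n ≤ 10^-6.
So n ≥ log₂(2.981000/10^-6) = log₂(2981000.0000) ≈ 21.5074.
Hence n = 22.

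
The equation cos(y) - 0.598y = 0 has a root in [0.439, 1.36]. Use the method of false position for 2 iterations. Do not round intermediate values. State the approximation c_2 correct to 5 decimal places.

0.95672

f(0.439000) = 0.642655, f(1.360000) = -0.604041
step 1: c = 0.913763, f(c) = 0.064340 > 0 → new bracket [0.913763, 1.360000]
step 2: c = 0.956719, f(c) = 0.004087 > 0 → new bracket [0.956719, 1.360000]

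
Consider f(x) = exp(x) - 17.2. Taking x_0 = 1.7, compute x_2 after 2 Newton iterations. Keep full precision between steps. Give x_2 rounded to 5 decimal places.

f'(x) = exp(x)
x_0 = 1.700000: f = -11.726053, f' = 5.473947 → x_1 = 1.700000 - (-11.726053)/(5.473947) = 3.842157
x_1 = 3.842157: f = 29.425920, f' = 46.625920 → x_2 = 3.842157 - (29.425920)/(46.625920) = 3.211050

3.21105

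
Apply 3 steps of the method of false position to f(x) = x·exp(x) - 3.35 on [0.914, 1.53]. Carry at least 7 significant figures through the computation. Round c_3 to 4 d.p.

f(0.914000) = -1.070228, f(1.530000) = 3.715811
step 1: c = 1.051747, f(c) = -0.339221 < 0 → new bracket [1.051747, 1.530000]
step 2: c = 1.091755, f(c) = -0.097120 < 0 → new bracket [1.091755, 1.530000]
step 3: c = 1.102917, f(c) = -0.026973 < 0 → new bracket [1.102917, 1.530000]

1.1029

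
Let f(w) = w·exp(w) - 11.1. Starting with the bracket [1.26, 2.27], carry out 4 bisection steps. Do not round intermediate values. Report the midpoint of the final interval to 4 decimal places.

1.7966

f(1.260000) = -6.657969, f(2.270000) = 10.872240 (opposite signs)
step 1: m = 1.765000, f(m) = -0.789625 < 0 → root in [1.765000, 2.270000]
step 2: m = 2.017500, f(m) = 4.070597 > 0 → root in [1.765000, 2.017500]
step 3: m = 1.891250, f(m) = 1.434539 > 0 → root in [1.765000, 1.891250]
step 4: m = 1.828125, f(m) = 0.274976 > 0 → root in [1.765000, 1.828125]
Midpoint of [1.765000, 1.828125] = 1.796563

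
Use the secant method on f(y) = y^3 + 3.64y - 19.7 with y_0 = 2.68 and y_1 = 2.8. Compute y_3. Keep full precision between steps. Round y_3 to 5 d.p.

2.26801

Secant update: y_(k+1) = y_k − f(y_k)·(y_k − y_(k-1))/(f(y_k) − f(y_(k-1))).
f(y_0) = 9.304032, f(y_1) = 12.444000
y_2 = 2.800000 - (12.444000)·(2.800000 - 2.680000)/(12.444000 - (9.304032)) = 2.324428; f(y_2) = 1.319728
y_3 = 2.324428 - (1.319728)·(2.324428 - 2.800000)/(1.319728 - (12.444000)) = 2.268009; f(y_3) = 0.221881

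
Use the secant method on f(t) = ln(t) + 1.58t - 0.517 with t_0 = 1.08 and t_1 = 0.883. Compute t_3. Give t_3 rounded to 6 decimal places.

f(t_0) = 1.266361, f(t_1) = 0.753710
t_2 = 0.883000 - (0.753710)·(0.883000 - 1.080000)/(0.753710 - (1.266361)) = 0.593367; f(t_2) = -0.101423
t_3 = 0.593367 - (-0.101423)·(0.593367 - 0.883000)/(-0.101423 - (0.753710)) = 0.627719; f(t_3) = 0.009133

0.627719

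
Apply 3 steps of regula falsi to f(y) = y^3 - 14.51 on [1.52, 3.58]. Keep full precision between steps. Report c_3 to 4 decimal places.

False-position update: c = (a·f(b) − b·f(a))/(f(b) − f(a)); replace the endpoint whose sign matches f(c).
f(1.520000) = -10.998192, f(3.580000) = 31.372712
step 1: c = 2.054713, f(c) = -5.835318 < 0 → new bracket [2.054713, 3.580000]
step 2: c = 2.293923, f(c) = -2.439186 < 0 → new bracket [2.293923, 3.580000]
step 3: c = 2.386701, f(c) = -0.914544 < 0 → new bracket [2.386701, 3.580000]

2.3867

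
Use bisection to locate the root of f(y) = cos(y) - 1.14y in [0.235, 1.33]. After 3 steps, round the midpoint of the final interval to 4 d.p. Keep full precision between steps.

0.7141

f(0.235000) = 0.704614, f(1.330000) = -1.277724 (opposite signs)
step 1: m = 0.782500, f(m) = -0.182897 < 0 → root in [0.235000, 0.782500]
step 2: m = 0.508750, f(m) = 0.293379 > 0 → root in [0.508750, 0.782500]
step 3: m = 0.645625, f(m) = 0.062711 > 0 → root in [0.645625, 0.782500]
Midpoint of [0.645625, 0.782500] = 0.714063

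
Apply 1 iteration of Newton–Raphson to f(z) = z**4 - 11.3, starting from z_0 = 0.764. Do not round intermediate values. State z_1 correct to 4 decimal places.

f'(z) = 4z**3
z_0 = 0.764000: f = -10.959299, f' = 1.783775 → z_1 = 0.764000 - (-10.959299)/(1.783775) = 6.907880

6.9079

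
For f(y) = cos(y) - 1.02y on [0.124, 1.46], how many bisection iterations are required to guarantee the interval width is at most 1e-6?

21

Initial width b − a = 1.46 − 0.124 = 1.336000.
After n steps the width is (b−a)/2^n; need (b−a)/2^n ≤ 1e-6.
So n ≥ log₂(1.336000/1e-6) = log₂(1336000.0000) ≈ 20.3495.
Hence n = 21.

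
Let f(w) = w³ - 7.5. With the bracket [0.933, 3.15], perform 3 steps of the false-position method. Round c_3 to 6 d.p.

1.843592

False-position update: c = (a·f(b) − b·f(a))/(f(b) − f(a)); replace the endpoint whose sign matches f(c).
f(0.933000) = -6.687834, f(3.150000) = 23.755875
step 1: c = 1.420028, f(c) = -4.636545 < 0 → new bracket [1.420028, 3.150000]
step 2: c = 1.702536, f(c) = -2.564981 < 0 → new bracket [1.702536, 3.150000]
step 3: c = 1.843592, f(c) = -1.233941 < 0 → new bracket [1.843592, 3.150000]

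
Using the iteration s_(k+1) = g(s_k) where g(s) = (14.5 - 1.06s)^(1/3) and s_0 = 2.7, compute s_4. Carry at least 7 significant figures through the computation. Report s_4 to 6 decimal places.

s_1 = g(2.700000) = 2.266172
s_2 = g(2.266172) = 2.295635
s_3 = g(2.295635) = 2.293658
s_4 = g(2.293658) = 2.293791

2.293791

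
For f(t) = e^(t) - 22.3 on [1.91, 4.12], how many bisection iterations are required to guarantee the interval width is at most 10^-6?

22

Initial width b − a = 4.12 − 1.91 = 2.210000.
After n steps the width is (b−a)/2^n; need (b−a)/2^n ≤ 10^-6.
So n ≥ log₂(2.210000/10^-6) = log₂(2210000.0000) ≈ 21.0756.
Hence n = 22.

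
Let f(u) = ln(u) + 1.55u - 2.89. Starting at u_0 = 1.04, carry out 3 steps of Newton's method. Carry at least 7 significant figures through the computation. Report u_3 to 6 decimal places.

Newton update: u ← u − f(u)/f'(u).
f'(u) = 1/u + 1.55
u_0 = 1.040000: f = -1.238779, f' = 2.511538 → u_1 = 1.040000 - (-1.238779)/(2.511538) = 1.533235
u_1 = 1.533235: f = -0.086105, f' = 2.202216 → u_2 = 1.533235 - (-0.086105)/(2.202216) = 1.572335
u_2 = 1.572335: f = -0.000320, f' = 2.185997 → u_3 = 1.572335 - (-0.000320)/(2.185997) = 1.572481

1.572481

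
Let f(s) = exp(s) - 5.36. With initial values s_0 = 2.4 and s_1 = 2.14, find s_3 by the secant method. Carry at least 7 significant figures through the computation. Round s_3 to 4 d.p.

1.7077

Secant update: s_(k+1) = s_k − f(s_k)·(s_k − s_(k-1))/(f(s_k) − f(s_(k-1))).
f(s_0) = 5.663176, f(s_1) = 3.139438
s_2 = 2.140000 - (3.139438)·(2.140000 - 2.400000)/(3.139438 - (5.663176)) = 1.816570; f(s_2) = 0.790723
s_3 = 1.816570 - (0.790723)·(1.816570 - 2.140000)/(0.790723 - (3.139438)) = 1.707683; f(s_3) = 0.156165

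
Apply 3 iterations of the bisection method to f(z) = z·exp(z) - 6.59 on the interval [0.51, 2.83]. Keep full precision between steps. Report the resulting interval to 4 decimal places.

[1.3800, 1.6700]

f(0.510000) = -5.740701, f(2.830000) = 41.365654 (opposite signs)
step 1: m = 1.670000, f(m) = 2.281320 > 0 → root in [0.510000, 1.670000]
step 2: m = 1.090000, f(m) = -3.348041 < 0 → root in [1.090000, 1.670000]
step 3: m = 1.380000, f(m) = -1.104636 < 0 → root in [1.380000, 1.670000]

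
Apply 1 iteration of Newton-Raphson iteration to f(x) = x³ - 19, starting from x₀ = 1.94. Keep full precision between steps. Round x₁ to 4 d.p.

f'(x) = 3x²
x_0 = 1.940000: f = -11.698616, f' = 11.290800 → x_1 = 1.940000 - (-11.698616)/(11.290800) = 2.976119

2.9761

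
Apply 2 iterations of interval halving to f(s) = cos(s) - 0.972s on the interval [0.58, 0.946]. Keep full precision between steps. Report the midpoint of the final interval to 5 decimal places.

0.71725

f(0.580000) = 0.272703, f(0.946000) = -0.334580 (opposite signs)
step 1: m = 0.763000, f(m) = -0.018870 < 0 → root in [0.580000, 0.763000]
step 2: m = 0.671500, f(m) = 0.130191 > 0 → root in [0.671500, 0.763000]
Midpoint of [0.671500, 0.763000] = 0.717250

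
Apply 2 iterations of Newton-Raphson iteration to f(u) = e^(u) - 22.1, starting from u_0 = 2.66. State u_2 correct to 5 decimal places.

3.10144

Newton update: u ← u − f(u)/f'(u).
f'(u) = e^(u)
u_0 = 2.660000: f = -7.803711, f' = 14.296289 → u_1 = 2.660000 - (-7.803711)/(14.296289) = 3.205856
u_1 = 3.205856: f = 2.576607, f' = 24.676607 → u_2 = 3.205856 - (2.576607)/(24.676607) = 3.101441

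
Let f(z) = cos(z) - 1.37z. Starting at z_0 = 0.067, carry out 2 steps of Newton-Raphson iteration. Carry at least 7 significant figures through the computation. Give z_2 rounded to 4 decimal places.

0.6035

f'(z) = -sin(z) - 1.37
z_0 = 0.067000: f = 0.905966, f' = -1.436950 → z_1 = 0.067000 - (0.905966)/(-1.436950) = 0.697479
z_1 = 0.697479: f = -0.189082, f' = -2.012287 → z_2 = 0.697479 - (-0.189082)/(-2.012287) = 0.603515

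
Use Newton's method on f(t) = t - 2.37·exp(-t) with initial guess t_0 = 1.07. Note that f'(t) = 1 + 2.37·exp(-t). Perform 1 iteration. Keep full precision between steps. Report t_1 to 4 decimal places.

t_0 = 1.070000: f = 0.257070, f' = 1.812930 → t_1 = 1.070000 - (0.257070)/(1.812930) = 0.928202

0.9282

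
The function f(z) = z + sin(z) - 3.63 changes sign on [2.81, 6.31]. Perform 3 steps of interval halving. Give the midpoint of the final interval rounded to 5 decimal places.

4.77875

f(2.810000) = -0.494451, f(6.310000) = 2.706811 (opposite signs)
step 1: m = 4.560000, f(m) = -0.058411 < 0 → root in [4.560000, 6.310000]
step 2: m = 5.435000, f(m) = 1.054918 > 0 → root in [4.560000, 5.435000]
step 3: m = 4.997500, f(m) = 0.407870 > 0 → root in [4.560000, 4.997500]
Midpoint of [4.560000, 4.997500] = 4.778750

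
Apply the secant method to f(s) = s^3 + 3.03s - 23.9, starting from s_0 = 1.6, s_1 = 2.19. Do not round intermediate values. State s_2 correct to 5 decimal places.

f(s_0) = -14.956000, f(s_1) = -6.760841
s_2 = 2.190000 - (-6.760841)·(2.190000 - 1.600000)/(-6.760841 - (-14.956000)) = 2.676738; f(s_2) = 3.389149

2.67674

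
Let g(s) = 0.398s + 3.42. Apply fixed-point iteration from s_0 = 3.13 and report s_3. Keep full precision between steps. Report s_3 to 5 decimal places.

5.52023

s_1 = g(3.130000) = 4.665740
s_2 = g(4.665740) = 5.276965
s_3 = g(5.276965) = 5.520232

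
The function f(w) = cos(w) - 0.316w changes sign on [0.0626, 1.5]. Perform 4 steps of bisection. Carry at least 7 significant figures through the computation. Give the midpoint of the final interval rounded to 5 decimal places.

1.18557

f(0.062600) = 0.978260, f(1.500000) = -0.403263 (opposite signs)
step 1: m = 0.781300, f(m) = 0.463108 > 0 → root in [0.781300, 1.500000]
step 2: m = 1.140650, f(m) = 0.056558 > 0 → root in [1.140650, 1.500000]
step 3: m = 1.320325, f(m) = -0.169362 < 0 → root in [1.140650, 1.320325]
step 4: m = 1.230487, f(m) = -0.055056 < 0 → root in [1.140650, 1.230487]
Midpoint of [1.140650, 1.230487] = 1.185569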